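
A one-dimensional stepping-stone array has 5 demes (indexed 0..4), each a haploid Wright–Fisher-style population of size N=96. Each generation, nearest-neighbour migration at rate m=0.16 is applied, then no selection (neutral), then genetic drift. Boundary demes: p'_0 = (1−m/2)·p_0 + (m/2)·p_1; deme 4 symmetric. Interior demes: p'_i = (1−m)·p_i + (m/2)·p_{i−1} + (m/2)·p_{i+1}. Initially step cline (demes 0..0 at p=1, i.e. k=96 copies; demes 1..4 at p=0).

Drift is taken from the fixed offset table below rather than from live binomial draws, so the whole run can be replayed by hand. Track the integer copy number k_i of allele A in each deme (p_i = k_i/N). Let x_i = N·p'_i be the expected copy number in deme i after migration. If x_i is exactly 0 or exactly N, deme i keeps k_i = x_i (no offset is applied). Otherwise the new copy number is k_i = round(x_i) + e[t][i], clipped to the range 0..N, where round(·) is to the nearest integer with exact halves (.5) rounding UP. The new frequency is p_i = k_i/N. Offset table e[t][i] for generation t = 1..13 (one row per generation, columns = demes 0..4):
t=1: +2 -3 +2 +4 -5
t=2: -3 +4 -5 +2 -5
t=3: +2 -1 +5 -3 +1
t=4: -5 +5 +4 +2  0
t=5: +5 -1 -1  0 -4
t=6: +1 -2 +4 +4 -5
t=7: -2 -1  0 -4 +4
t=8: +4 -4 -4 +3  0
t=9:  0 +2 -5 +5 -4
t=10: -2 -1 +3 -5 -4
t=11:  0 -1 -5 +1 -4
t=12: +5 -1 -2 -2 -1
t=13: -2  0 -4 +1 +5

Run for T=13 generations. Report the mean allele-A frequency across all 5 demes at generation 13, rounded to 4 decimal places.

0.2042

t=0: k=[96 0 0 0 0]
t=1: x=[88.3200 7.6800 0.0000 0.0000 0.0000] k=[90 5 0 0 0]
t=2: x=[83.2000 11.4000 0.4000 0.0000 0.0000] k=[80 15 0 0 0]
t=3: x=[74.8000 19.0000 1.2000 0.0000 0.0000] k=[77 18 6 0 0]
t=4: x=[72.2800 21.7600 6.4800 0.4800 0.0000] k=[67 27 10 2 0]
t=5: x=[63.8000 28.8400 10.7200 2.4800 0.1600] k=[69 28 10 2 0]
t=6: x=[65.7200 29.8400 10.8000 2.4800 0.1600] k=[67 28 15 6 0]
t=7: x=[63.8800 30.0800 15.3200 6.2400 0.4800] k=[62 29 15 2 4]
t=8: x=[59.3600 30.5200 15.0800 3.2000 3.8400] k=[63 27 11 6 4]
t=9: x=[60.1200 28.6000 11.8800 6.2400 4.1600] k=[60 31 7 11 0]
t=10: x=[57.6800 31.4000 9.2400 9.8000 0.8800] k=[56 30 12 5 0]
t=11: x=[53.9200 30.6400 12.8800 5.1600 0.4000] k=[54 30 8 6 0]
t=12: x=[52.0800 30.1600 9.6000 5.6800 0.4800] k=[57 29 8 4 0]
t=13: x=[54.7600 29.5600 9.3600 4.0000 0.3200] k=[53 30 5 5 5]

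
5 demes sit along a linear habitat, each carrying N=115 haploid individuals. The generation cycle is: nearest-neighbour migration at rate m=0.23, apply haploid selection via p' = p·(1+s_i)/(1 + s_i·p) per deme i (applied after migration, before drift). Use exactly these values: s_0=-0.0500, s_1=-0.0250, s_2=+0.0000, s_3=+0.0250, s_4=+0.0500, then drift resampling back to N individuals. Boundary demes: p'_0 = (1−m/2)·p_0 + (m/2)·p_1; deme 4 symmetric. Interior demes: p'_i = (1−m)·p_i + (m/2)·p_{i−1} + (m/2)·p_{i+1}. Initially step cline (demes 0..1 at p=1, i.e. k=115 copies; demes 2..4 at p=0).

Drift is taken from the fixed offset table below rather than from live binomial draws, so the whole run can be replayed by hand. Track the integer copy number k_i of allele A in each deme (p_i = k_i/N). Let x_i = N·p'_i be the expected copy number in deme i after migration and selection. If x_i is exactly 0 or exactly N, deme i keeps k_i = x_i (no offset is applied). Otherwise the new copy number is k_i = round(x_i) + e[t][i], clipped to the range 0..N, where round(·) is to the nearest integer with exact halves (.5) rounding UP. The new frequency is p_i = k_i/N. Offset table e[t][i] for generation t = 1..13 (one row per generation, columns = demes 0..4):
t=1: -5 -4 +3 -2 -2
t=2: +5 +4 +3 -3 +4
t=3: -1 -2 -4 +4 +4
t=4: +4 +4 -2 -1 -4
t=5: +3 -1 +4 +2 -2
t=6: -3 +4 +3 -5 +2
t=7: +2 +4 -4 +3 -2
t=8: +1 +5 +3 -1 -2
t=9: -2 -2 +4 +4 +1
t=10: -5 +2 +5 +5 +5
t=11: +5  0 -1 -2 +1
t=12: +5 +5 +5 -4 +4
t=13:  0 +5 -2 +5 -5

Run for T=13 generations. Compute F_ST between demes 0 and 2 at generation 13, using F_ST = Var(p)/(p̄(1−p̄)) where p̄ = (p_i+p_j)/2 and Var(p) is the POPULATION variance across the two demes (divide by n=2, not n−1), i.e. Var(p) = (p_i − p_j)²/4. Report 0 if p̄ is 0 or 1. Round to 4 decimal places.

t=0: k=[115 115 0 0 0]
t=1: x=[115.0000 101.4758 13.2250 0.0000 0.0000] k=[115 97 16 0 0]
t=2: x=[112.8231 89.2526 23.4750 1.8852 0.0000] k=[115 93 26 0 0]
t=3: x=[112.3399 87.2961 30.7150 3.0628 0.0000] k=[111 85 27 7 0]
t=4: x=[107.6656 80.7139 31.3700 8.6913 0.8450] k=[112 85 29 8 0]
t=5: x=[108.5916 81.0625 33.0250 9.7123 0.9656] k=[112 80 37 12 0]
t=6: x=[107.9899 78.1035 39.0700 13.7919 1.4481] k=[105 82 42 9 3]
t=7: x=[101.7661 79.4260 42.8050 12.3751 3.8683] k=[104 83 39 15 2]
t=8: x=[100.9651 79.7390 41.3000 16.6129 3.6642] k=[102 85 44 16 2]
t=9: x=[99.3649 81.6436 45.4950 17.9814 3.7846] k=[97 80 49 22 5]
t=10: x=[94.1848 77.7553 49.4600 23.6099 7.2807] k=[89 80 54 29 12]
t=11: x=[86.8899 77.4072 54.1150 30.4698 14.5644] k=[92 77 53 28 16]
t=12: x=[89.2649 75.3095 52.8850 30.0398 18.1121] k=[94 80 58 26 22]
t=13: x=[91.4438 78.4517 56.8500 29.7615 23.3549] k=[91 83 55 35 18]

0.1057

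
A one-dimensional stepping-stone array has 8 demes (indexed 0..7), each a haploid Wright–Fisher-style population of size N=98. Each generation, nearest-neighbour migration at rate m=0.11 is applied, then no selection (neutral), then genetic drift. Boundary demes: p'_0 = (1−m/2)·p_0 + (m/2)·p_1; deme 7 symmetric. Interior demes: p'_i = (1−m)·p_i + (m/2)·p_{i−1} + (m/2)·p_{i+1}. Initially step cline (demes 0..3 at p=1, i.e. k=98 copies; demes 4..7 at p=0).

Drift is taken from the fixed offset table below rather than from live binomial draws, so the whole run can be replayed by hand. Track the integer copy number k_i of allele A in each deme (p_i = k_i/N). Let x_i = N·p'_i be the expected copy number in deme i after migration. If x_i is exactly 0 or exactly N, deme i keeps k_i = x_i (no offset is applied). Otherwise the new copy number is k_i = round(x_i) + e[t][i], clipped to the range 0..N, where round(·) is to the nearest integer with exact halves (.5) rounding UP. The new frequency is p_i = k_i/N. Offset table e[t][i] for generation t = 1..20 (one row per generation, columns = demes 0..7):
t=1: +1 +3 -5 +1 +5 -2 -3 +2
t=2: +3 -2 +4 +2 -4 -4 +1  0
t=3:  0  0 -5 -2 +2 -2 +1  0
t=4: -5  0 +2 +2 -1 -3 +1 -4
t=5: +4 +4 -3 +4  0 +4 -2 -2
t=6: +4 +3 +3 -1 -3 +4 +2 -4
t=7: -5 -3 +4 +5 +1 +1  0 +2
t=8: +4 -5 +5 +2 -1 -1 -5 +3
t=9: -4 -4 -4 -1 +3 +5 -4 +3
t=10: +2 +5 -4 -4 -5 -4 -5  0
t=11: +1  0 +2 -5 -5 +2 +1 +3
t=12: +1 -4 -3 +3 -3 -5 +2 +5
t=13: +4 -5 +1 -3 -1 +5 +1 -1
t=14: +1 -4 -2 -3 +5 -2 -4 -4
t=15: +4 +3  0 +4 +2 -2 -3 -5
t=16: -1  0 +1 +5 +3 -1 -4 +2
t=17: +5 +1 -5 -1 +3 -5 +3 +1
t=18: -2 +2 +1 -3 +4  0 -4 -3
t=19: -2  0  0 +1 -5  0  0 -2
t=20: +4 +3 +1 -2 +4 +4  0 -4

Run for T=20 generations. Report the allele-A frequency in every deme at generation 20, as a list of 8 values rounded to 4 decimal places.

t=0: k=[98 98 98 98 0 0 0 0]
t=1: x=[98.0000 98.0000 98.0000 92.6100 5.3900 0.0000 0.0000 0.0000] k=[98 98 98 94 10 0 0 0]
t=2: x=[98.0000 98.0000 97.7800 89.6000 14.0700 0.5500 0.0000 0.0000] k=[98 98 98 92 10 0 0 0]
t=3: x=[98.0000 98.0000 97.6700 87.8200 13.9600 0.5500 0.0000 0.0000] k=[98 98 93 86 16 0 0 0]
t=4: x=[98.0000 97.7250 92.8900 82.5350 18.9700 0.8800 0.0000 0.0000] k=[98 98 95 85 18 0 0 0]
t=5: x=[98.0000 97.8350 94.6150 81.8650 20.6950 0.9900 0.0000 0.0000] k=[98 98 92 86 21 5 0 0]
t=6: x=[98.0000 97.6700 92.0000 82.7550 23.6950 5.6050 0.2750 0.0000] k=[98 98 95 82 21 10 2 0]
t=7: x=[98.0000 97.8350 94.4500 79.3600 23.7500 10.1650 2.3300 0.1100] k=[98 95 98 84 25 11 2 2]
t=8: x=[97.8350 95.3300 97.0650 81.5250 27.4750 11.2750 2.4950 2.0000] k=[98 90 98 84 26 10 0 5]
t=9: x=[97.5600 90.8800 96.7900 81.5800 28.3100 10.3300 0.8250 4.7250] k=[94 87 93 81 31 15 0 8]
t=10: x=[93.6150 87.7150 92.0100 78.9100 32.8700 15.0550 1.2650 7.5600] k=[96 93 88 75 28 11 0 8]
t=11: x=[95.8350 92.8900 87.5600 73.1300 29.6500 11.3300 1.0450 7.5600] k=[97 93 90 68 25 13 2 11]
t=12: x=[96.7800 93.0550 88.9550 66.8450 26.7050 13.0550 3.1000 10.5050] k=[98 89 86 70 24 8 5 16]
t=13: x=[97.5050 89.3300 85.2850 68.3500 25.6500 8.7150 5.7700 15.3950] k=[98 84 86 65 25 14 7 14]
t=14: x=[97.2300 84.8800 84.7350 63.9550 26.5950 14.2200 7.7700 13.6150] k=[98 81 83 61 32 12 4 10]
t=15: x=[97.0650 82.0450 81.6800 60.6150 32.4950 12.6600 4.7700 9.6700] k=[98 85 82 65 34 11 2 5]
t=16: x=[97.2850 85.5500 81.2300 64.2300 34.4400 11.7700 2.6600 4.8350] k=[96 86 82 69 37 11 0 7]
t=17: x=[95.4500 86.3300 81.5050 67.9550 37.3300 11.8250 0.9900 6.6150] k=[98 87 77 67 40 7 4 8]
t=18: x=[97.3950 87.0550 77.0000 66.0650 39.6700 8.6500 4.3850 7.7800] k=[95 89 78 63 44 9 0 5]
t=19: x=[94.6700 88.7250 77.7800 62.7800 43.1200 10.4300 0.7700 4.7250] k=[93 89 78 64 38 10 1 3]
t=20: x=[92.7800 88.6150 77.8350 63.3400 37.8900 11.0450 1.6050 2.8900] k=[97 92 79 61 42 15 2 0]

[0.9898, 0.9388, 0.8061, 0.6224, 0.4286, 0.1531, 0.0204, 0.0000]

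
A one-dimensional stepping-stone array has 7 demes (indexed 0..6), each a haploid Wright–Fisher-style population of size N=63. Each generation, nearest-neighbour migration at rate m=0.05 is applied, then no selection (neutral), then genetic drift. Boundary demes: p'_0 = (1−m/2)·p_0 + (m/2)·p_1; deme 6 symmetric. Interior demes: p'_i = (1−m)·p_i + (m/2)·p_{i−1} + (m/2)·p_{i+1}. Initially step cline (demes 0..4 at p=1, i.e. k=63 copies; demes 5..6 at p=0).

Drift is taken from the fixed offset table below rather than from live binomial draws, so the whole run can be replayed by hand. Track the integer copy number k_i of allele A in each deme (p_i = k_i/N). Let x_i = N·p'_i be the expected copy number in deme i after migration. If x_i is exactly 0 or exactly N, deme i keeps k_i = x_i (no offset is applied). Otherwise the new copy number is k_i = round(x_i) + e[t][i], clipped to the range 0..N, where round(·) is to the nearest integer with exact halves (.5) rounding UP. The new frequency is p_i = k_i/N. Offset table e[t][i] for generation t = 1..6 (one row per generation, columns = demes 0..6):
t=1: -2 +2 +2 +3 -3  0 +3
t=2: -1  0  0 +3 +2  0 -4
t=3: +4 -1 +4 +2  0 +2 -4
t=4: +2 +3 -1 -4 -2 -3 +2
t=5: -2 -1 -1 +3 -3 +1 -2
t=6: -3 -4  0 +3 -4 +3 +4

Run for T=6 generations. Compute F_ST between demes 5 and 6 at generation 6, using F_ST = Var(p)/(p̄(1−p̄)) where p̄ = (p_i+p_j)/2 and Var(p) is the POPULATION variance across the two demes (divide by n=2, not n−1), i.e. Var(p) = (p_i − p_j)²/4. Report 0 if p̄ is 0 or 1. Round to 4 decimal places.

t=0: k=[63 63 63 63 63 0 0]
t=1: x=[63.0000 63.0000 63.0000 63.0000 61.4250 1.5750 0.0000] k=[63 63 63 63 58 2 0]
t=2: x=[63.0000 63.0000 63.0000 62.8750 56.7250 3.3500 0.0500] k=[63 63 63 63 59 3 0]
t=3: x=[63.0000 63.0000 63.0000 62.9000 57.7000 4.3250 0.0750] k=[63 63 63 63 58 6 0]
t=4: x=[63.0000 63.0000 63.0000 62.8750 56.8250 7.1500 0.1500] k=[63 63 63 59 55 4 2]
t=5: x=[63.0000 63.0000 62.9000 59.0000 53.8250 5.2250 2.0500] k=[63 63 62 62 51 6 0]
t=6: x=[63.0000 62.9750 62.0250 61.7250 50.1500 6.9750 0.1500] k=[63 59 62 63 46 10 4]

0.0230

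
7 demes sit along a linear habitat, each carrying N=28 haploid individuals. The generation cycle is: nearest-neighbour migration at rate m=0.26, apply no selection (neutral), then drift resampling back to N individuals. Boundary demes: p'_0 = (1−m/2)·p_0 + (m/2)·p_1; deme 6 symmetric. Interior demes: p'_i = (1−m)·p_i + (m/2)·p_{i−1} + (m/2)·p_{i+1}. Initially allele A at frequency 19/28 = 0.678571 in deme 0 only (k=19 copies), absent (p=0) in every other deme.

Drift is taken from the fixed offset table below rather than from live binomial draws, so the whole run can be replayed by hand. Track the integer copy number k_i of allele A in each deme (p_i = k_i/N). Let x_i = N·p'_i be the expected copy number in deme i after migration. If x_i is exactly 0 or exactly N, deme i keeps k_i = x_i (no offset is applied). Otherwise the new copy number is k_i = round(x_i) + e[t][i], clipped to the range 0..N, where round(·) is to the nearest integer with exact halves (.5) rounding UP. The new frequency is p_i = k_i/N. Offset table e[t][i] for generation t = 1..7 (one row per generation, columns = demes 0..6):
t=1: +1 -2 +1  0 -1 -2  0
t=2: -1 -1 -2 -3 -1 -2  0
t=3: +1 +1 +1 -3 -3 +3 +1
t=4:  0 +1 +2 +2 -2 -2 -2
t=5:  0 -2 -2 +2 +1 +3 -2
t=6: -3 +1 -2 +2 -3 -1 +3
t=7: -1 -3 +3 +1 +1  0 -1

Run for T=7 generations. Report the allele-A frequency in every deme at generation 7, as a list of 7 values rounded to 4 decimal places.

t=0: k=[19 0 0 0 0 0 0]
t=1: x=[16.5300 2.4700 0.0000 0.0000 0.0000 0.0000 0.0000] k=[18 0 0 0 0 0 0]
t=2: x=[15.6600 2.3400 0.0000 0.0000 0.0000 0.0000 0.0000] k=[15 1 0 0 0 0 0]
t=3: x=[13.1800 2.6900 0.1300 0.0000 0.0000 0.0000 0.0000] k=[14 4 1 0 0 0 0]
t=4: x=[12.7000 4.9100 1.2600 0.1300 0.0000 0.0000 0.0000] k=[13 6 3 2 0 0 0]
t=5: x=[12.0900 6.5200 3.2600 1.8700 0.2600 0.0000 0.0000] k=[12 5 1 4 1 0 0]
t=6: x=[11.0900 5.3900 1.9100 3.2200 1.2600 0.1300 0.0000] k=[8 6 0 5 0 0 0]
t=7: x=[7.7400 5.4800 1.4300 3.7000 0.6500 0.0000 0.0000] k=[7 2 4 5 2 0 0]

[0.2500, 0.0714, 0.1429, 0.1786, 0.0714, 0.0000, 0.0000]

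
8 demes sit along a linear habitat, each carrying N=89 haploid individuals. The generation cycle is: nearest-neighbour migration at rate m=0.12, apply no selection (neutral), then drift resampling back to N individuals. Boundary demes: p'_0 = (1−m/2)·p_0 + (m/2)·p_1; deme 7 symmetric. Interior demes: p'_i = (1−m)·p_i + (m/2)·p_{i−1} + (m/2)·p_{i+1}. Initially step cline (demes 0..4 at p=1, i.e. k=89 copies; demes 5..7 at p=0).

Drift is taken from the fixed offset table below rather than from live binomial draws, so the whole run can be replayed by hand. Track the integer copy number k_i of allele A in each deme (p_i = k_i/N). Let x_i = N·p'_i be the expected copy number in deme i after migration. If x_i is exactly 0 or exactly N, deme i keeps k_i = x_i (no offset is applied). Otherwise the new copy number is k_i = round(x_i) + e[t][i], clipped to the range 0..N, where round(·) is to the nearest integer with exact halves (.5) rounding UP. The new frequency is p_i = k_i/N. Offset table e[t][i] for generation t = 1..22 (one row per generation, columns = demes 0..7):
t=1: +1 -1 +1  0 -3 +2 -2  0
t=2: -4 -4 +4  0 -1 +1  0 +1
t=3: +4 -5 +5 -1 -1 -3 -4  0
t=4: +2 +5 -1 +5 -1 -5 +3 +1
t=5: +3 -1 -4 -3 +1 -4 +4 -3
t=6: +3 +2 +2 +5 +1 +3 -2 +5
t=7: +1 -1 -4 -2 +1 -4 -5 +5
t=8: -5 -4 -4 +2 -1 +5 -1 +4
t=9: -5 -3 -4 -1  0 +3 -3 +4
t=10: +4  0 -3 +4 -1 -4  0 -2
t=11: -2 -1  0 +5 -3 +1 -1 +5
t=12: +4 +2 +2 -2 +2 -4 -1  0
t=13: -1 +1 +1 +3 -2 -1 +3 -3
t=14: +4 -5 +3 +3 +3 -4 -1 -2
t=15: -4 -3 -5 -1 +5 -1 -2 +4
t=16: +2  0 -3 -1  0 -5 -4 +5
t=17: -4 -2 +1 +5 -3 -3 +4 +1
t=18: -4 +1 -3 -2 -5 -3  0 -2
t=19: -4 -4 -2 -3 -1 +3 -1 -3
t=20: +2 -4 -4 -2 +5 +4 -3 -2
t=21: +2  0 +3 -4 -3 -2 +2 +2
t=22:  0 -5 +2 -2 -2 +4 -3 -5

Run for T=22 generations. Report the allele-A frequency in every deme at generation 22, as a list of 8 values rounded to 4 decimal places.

t=0: k=[89 89 89 89 89 0 0 0]
t=1: x=[89.0000 89.0000 89.0000 89.0000 83.6600 5.3400 0.0000 0.0000] k=[89 89 89 89 81 7 0 0]
t=2: x=[89.0000 89.0000 89.0000 88.5200 77.0400 11.0200 0.4200 0.0000] k=[89 89 89 89 76 12 0 0]
t=3: x=[89.0000 89.0000 89.0000 88.2200 72.9400 15.1200 0.7200 0.0000] k=[89 89 89 87 72 12 0 0]
t=4: x=[89.0000 89.0000 88.8800 86.2200 69.3000 14.8800 0.7200 0.0000] k=[89 89 88 89 68 10 4 0]
t=5: x=[89.0000 88.9400 88.1200 87.6800 65.7800 13.1200 4.1200 0.2400] k=[89 88 84 85 67 9 8 0]
t=6: x=[88.9400 87.8200 84.3000 83.8600 64.6000 12.4200 7.5800 0.4800] k=[89 89 86 89 66 15 6 5]
t=7: x=[89.0000 88.8200 86.3600 87.4400 64.3200 17.5200 6.4800 5.0600] k=[89 88 82 85 65 14 1 10]
t=8: x=[88.9400 87.7000 82.5400 83.6200 63.1400 16.2800 2.3200 9.4600] k=[84 84 79 86 62 21 1 13]
t=9: x=[84.0000 83.7000 79.7200 84.1400 60.9800 22.2600 2.9200 12.2800] k=[79 81 76 83 61 25 0 16]
t=10: x=[79.1200 80.5800 76.7200 81.2600 60.1600 25.6600 2.4600 15.0400] k=[83 81 74 85 59 22 2 13]
t=11: x=[82.8800 80.7000 75.0800 82.7800 58.3400 23.0200 3.8600 12.3400] k=[81 80 75 88 55 24 3 17]
t=12: x=[80.9400 79.7600 76.0800 85.2400 55.1200 24.6000 5.1000 16.1600] k=[85 82 78 83 57 21 4 16]
t=13: x=[84.8200 81.9400 78.5400 81.1400 56.4000 22.1400 5.7400 15.2800] k=[84 83 80 84 54 21 9 12]
t=14: x=[83.9400 82.8800 80.4200 81.9600 53.8200 22.2600 9.9000 11.8200] k=[88 78 83 85 57 18 9 10]
t=15: x=[87.4000 78.9000 82.8200 83.2000 56.3400 19.8000 9.6000 9.9400] k=[83 76 78 82 61 19 8 14]
t=16: x=[82.5800 76.5400 78.1200 80.5000 59.7400 20.8600 9.0200 13.6400] k=[85 77 75 80 60 16 5 19]
t=17: x=[84.5200 77.3600 75.4200 78.5000 58.5600 17.9800 6.5000 18.1600] k=[81 75 76 84 56 15 11 19]
t=18: x=[80.6400 75.4200 76.4200 81.8400 55.2200 17.2200 11.7200 18.5200] k=[77 76 73 80 50 14 12 17]
t=19: x=[76.9400 75.8800 73.6000 77.7800 49.6400 16.0400 12.4200 16.7000] k=[73 72 72 75 49 19 11 14]
t=20: x=[72.9400 72.0600 72.1800 73.2600 48.7600 20.3200 11.6600 13.8200] k=[75 68 68 71 54 24 9 12]
t=21: x=[74.5800 68.4200 68.1800 69.8000 53.2200 24.9000 10.0800 11.8200] k=[77 68 71 66 50 23 12 14]
t=22: x=[76.4600 68.7200 70.5200 65.3400 49.3400 23.9600 12.7800 13.8800] k=[76 64 73 63 47 28 10 9]

[0.8539, 0.7191, 0.8202, 0.7079, 0.5281, 0.3146, 0.1124, 0.1011]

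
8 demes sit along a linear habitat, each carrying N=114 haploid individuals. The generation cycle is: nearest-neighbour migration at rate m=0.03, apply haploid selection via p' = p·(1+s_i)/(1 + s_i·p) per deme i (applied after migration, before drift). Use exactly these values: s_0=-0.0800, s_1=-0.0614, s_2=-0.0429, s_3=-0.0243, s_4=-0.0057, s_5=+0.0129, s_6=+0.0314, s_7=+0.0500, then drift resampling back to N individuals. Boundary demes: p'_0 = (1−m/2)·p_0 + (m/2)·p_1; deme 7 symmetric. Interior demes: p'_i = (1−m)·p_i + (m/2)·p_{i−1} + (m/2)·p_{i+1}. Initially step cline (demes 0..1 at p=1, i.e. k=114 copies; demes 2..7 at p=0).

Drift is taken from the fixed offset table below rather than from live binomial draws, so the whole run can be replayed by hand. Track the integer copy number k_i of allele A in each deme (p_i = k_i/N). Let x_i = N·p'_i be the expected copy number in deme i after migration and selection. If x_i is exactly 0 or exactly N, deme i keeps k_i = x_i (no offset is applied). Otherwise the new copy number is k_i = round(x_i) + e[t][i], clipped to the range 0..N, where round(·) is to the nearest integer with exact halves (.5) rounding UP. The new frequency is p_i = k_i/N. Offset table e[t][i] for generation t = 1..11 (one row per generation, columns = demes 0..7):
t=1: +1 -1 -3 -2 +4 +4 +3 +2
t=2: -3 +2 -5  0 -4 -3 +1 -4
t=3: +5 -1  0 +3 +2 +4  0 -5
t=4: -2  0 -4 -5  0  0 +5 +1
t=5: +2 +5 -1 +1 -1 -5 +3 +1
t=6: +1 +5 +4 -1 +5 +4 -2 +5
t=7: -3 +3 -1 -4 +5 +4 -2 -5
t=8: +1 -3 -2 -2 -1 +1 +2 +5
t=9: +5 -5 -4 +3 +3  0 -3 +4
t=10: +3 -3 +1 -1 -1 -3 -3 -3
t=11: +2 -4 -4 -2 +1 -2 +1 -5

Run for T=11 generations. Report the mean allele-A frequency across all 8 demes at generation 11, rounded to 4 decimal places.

0.2259

t=0: k=[114 114 0 0 0 0 0 0]
t=1: x=[114.0000 112.1799 1.6377 0.0000 0.0000 0.0000 0.0000 0.0000] k=[114 111 0 0 0 0 0 0]
t=2: x=[113.9511 109.0908 1.5946 0.0000 0.0000 0.0000 0.0000 0.0000] k=[111 111 0 0 0 0 0 0]
t=3: x=[110.7466 109.0431 1.5946 0.0000 0.0000 0.0000 0.0000 0.0000] k=[114 108 2 0 0 0 0 0]
t=4: x=[113.9022 106.0436 3.4118 0.0293 0.0000 0.0000 0.0000 0.0000] k=[112 106 0 0 0 0 0 0]
t=5: x=[111.7319 103.9334 1.5227 0.0000 0.0000 0.0000 0.0000 0.0000] k=[114 109 1 0 0 0 0 0]
t=6: x=[113.9185 107.0529 2.4957 0.0146 0.0000 0.0000 0.0000 0.0000] k=[114 112 6 0 0 0 0 0]
t=7: x=[113.9674 110.2148 7.1986 0.0878 0.0000 0.0000 0.0000 0.0000] k=[111 113 6 0 0 0 0 0]
t=8: x=[110.7790 111.1969 7.2130 0.0878 0.0000 0.0000 0.0000 0.0000] k=[112 108 5 0 0 0 0 0]
t=9: x=[111.7644 106.0595 6.2076 0.0732 0.0000 0.0000 0.0000 0.0000] k=[114 101 2 3 0 0 0 0]
t=10: x=[113.7881 98.8990 3.3543 2.8704 0.0447 0.0000 0.0000 0.0000] k=[114 96 4 2 0 0 0 0]
t=11: x=[113.7066 93.8607 5.1308 1.9522 0.0298 0.0000 0.0000 0.0000] k=[114 90 1 0 1 0 0 0]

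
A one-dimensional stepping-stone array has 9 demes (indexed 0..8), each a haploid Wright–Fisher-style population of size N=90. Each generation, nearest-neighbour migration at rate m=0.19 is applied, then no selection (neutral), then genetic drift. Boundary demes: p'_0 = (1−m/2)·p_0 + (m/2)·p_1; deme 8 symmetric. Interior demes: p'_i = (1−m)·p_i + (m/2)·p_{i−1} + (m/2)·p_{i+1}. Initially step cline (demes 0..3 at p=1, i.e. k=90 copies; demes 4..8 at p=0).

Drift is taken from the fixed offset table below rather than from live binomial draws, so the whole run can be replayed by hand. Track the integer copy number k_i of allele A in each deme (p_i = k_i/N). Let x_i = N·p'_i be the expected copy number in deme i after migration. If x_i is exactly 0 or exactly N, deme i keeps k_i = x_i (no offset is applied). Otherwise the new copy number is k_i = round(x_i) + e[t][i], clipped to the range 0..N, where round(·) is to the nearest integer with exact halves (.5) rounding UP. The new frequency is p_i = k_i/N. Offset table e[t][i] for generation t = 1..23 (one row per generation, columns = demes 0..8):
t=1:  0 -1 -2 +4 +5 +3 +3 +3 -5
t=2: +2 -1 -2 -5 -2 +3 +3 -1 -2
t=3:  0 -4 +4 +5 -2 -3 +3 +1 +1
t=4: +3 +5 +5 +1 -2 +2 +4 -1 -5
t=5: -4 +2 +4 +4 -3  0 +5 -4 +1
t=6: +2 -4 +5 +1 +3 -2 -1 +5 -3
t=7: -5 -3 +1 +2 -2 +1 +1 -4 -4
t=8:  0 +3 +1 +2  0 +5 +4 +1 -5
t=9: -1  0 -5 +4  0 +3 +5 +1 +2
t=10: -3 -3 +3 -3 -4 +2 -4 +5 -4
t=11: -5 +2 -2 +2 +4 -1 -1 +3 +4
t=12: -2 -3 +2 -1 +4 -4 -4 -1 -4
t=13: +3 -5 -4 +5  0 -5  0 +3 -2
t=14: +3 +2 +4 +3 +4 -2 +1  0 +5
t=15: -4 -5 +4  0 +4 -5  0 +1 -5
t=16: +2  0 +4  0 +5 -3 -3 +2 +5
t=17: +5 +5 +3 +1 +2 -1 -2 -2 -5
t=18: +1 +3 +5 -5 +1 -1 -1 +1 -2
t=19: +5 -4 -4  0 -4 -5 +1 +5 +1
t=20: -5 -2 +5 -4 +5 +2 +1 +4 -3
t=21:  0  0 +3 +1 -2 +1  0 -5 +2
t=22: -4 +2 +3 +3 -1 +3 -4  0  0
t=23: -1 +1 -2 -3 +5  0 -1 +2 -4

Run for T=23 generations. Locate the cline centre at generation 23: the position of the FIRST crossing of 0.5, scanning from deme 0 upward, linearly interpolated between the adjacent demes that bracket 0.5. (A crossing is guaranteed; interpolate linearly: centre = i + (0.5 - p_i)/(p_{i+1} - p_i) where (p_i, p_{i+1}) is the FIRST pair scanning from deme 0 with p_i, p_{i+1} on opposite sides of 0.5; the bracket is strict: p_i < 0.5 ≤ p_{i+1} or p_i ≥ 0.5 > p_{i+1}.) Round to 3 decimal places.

4.217

t=0: k=[90 90 90 90 0 0 0 0 0]
t=1: x=[90.0000 90.0000 90.0000 81.4500 8.5500 0.0000 0.0000 0.0000 0.0000] k=[90 90 90 85 14 0 0 0 0]
t=2: x=[90.0000 90.0000 89.5250 78.7300 19.4150 1.3300 0.0000 0.0000 0.0000] k=[90 90 88 74 17 4 0 0 0]
t=3: x=[90.0000 89.8100 86.8600 69.9150 21.1800 4.8550 0.3800 0.0000 0.0000] k=[90 86 90 75 19 2 3 0 0]
t=4: x=[89.6200 86.7600 88.1950 71.1050 22.7050 3.7100 2.6200 0.2850 0.0000] k=[90 90 90 72 21 6 7 0 0]
t=5: x=[90.0000 90.0000 88.2900 68.8650 24.4200 7.5200 6.2400 0.6650 0.0000] k=[90 90 90 73 21 8 11 0 0]
t=6: x=[90.0000 90.0000 88.3850 69.6750 24.7050 9.5200 9.6700 1.0450 0.0000] k=[90 90 90 71 28 8 9 6 0]
t=7: x=[90.0000 90.0000 88.1950 68.7200 30.1850 9.9950 8.6200 5.7150 0.5700] k=[90 90 89 71 28 11 10 2 0]
t=8: x=[90.0000 89.9050 87.3850 68.6250 30.4700 12.5200 9.3350 2.5700 0.1900] k=[90 90 88 71 30 18 13 4 0]
t=9: x=[90.0000 89.8100 86.5750 68.7200 32.7550 18.6650 12.6200 4.4750 0.3800] k=[90 90 82 73 33 22 18 5 2]
t=10: x=[90.0000 89.2400 81.9050 70.0550 35.7550 22.6650 17.1450 5.9500 2.2850] k=[90 86 85 67 32 25 13 11 0]
t=11: x=[89.6200 86.2850 83.3850 65.3850 34.6600 24.5250 13.9500 10.1450 1.0450] k=[85 88 81 67 39 24 13 13 5]
t=12: x=[85.2850 87.0500 80.3350 65.6700 40.2350 24.3800 14.0450 12.2400 5.7600] k=[83 84 82 65 44 20 10 11 2]
t=13: x=[83.0950 83.7150 80.5750 64.6200 43.7150 21.3300 11.0450 10.0500 2.8550] k=[86 79 77 70 44 16 11 13 1]
t=14: x=[85.3350 79.4750 76.5250 68.1950 43.8100 18.1850 11.6650 11.6700 2.1400] k=[88 81 81 71 48 16 13 12 7]
t=15: x=[87.3350 81.6650 80.0500 69.7650 47.1450 18.7550 13.1900 11.6200 7.4750] k=[83 77 84 70 51 14 13 13 2]
t=16: x=[82.4300 78.2350 82.0050 69.5250 49.2900 17.4200 13.0950 11.9550 3.0450] k=[84 78 86 70 54 14 10 14 8]
t=17: x=[83.4300 79.3300 83.7200 70.0000 51.7200 17.4200 10.7600 13.0500 8.5700] k=[88 84 87 71 54 16 9 11 4]
t=18: x=[87.6200 84.6650 85.1950 70.9050 52.0050 18.9450 9.8550 10.1450 4.6650] k=[89 88 90 66 53 18 9 11 3]
t=19: x=[88.9050 88.2850 87.5300 67.0450 50.9100 20.4700 10.0450 10.0500 3.7600] k=[90 84 84 67 47 15 11 15 5]
t=20: x=[89.4300 84.5700 82.3850 66.7150 45.8600 17.6600 11.7600 13.6700 5.9500] k=[84 83 87 63 51 20 13 18 3]
t=21: x=[83.9050 83.4750 84.3400 64.1400 49.1950 22.2800 14.1400 16.1000 4.4250] k=[84 83 87 65 47 23 14 11 6]
t=22: x=[83.9050 83.4750 84.5300 65.3800 46.4300 24.4250 14.5700 10.8100 6.4750] k=[80 85 88 68 45 27 11 11 6]
t=23: x=[80.4750 84.8100 85.8150 67.7150 45.4750 27.1900 12.5200 10.5250 6.4750] k=[79 86 84 65 50 27 12 13 2]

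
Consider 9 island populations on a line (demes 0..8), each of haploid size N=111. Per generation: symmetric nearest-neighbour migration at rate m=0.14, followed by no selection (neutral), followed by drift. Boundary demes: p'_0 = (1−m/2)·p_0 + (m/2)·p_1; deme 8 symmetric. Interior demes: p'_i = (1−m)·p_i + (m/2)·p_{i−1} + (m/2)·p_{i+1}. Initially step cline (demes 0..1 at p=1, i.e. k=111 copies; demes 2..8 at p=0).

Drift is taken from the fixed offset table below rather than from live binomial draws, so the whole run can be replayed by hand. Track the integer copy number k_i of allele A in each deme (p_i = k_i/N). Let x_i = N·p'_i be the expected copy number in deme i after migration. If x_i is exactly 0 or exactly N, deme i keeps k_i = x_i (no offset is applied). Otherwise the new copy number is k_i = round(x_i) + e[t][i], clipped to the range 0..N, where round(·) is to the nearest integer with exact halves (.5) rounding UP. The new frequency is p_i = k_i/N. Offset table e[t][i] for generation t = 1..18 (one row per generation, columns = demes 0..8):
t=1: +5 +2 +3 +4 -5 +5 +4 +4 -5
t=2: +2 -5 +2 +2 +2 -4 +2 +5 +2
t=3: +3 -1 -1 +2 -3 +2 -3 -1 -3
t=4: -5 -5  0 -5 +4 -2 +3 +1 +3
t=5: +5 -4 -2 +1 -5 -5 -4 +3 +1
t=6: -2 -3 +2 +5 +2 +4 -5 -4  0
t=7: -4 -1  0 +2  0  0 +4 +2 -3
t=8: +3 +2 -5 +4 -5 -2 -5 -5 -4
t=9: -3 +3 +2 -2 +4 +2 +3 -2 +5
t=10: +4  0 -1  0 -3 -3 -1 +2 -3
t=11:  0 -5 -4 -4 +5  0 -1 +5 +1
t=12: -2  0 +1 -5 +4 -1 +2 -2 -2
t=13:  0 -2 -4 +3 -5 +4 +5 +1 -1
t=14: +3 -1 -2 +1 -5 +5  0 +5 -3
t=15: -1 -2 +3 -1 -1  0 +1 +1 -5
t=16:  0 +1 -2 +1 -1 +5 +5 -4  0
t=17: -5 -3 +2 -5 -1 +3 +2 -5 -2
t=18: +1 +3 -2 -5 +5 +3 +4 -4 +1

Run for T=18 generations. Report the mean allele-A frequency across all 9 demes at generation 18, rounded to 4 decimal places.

t=0: k=[111 111 0 0 0 0 0 0 0]
t=1: x=[111.0000 103.2300 7.7700 0.0000 0.0000 0.0000 0.0000 0.0000 0.0000] k=[111 105 11 0 0 0 0 0 0]
t=2: x=[110.5800 98.8400 16.8100 0.7700 0.0000 0.0000 0.0000 0.0000 0.0000] k=[111 94 19 3 0 0 0 0 0]
t=3: x=[109.8100 89.9400 23.1300 3.9100 0.2100 0.0000 0.0000 0.0000 0.0000] k=[111 89 22 6 0 0 0 0 0]
t=4: x=[109.4600 85.8500 25.5700 6.7000 0.4200 0.0000 0.0000 0.0000 0.0000] k=[104 81 26 2 4 0 0 0 0]
t=5: x=[102.3900 78.7600 28.1700 3.8200 3.5800 0.2800 0.0000 0.0000 0.0000] k=[107 75 26 5 0 0 0 0 0]
t=6: x=[104.7600 73.8100 27.9600 6.1200 0.3500 0.0000 0.0000 0.0000 0.0000] k=[103 71 30 11 2 0 0 0 0]
t=7: x=[100.7600 70.3700 31.5400 11.7000 2.4900 0.1400 0.0000 0.0000 0.0000] k=[97 69 32 14 2 0 0 0 0]
t=8: x=[95.0400 68.3700 33.3300 14.4200 2.7000 0.1400 0.0000 0.0000 0.0000] k=[98 70 28 18 0 0 0 0 0]
t=9: x=[96.0400 69.0200 30.2400 17.4400 1.2600 0.0000 0.0000 0.0000 0.0000] k=[93 72 32 15 5 0 0 0 0]
t=10: x=[91.5300 70.6700 33.6100 15.4900 5.3500 0.3500 0.0000 0.0000 0.0000] k=[96 71 33 15 2 0 0 0 0]
t=11: x=[94.2500 70.0900 34.4000 15.3500 2.7700 0.1400 0.0000 0.0000 0.0000] k=[94 65 30 11 8 0 0 0 0]
t=12: x=[91.9700 64.5800 31.1200 12.1200 7.6500 0.5600 0.0000 0.0000 0.0000] k=[90 65 32 7 12 0 0 0 0]
t=13: x=[88.2500 64.4400 32.5600 9.1000 10.8100 0.8400 0.0000 0.0000 0.0000] k=[88 62 29 12 6 5 0 0 0]
t=14: x=[86.1800 61.5100 30.1200 12.7700 6.3500 4.7200 0.3500 0.0000 0.0000] k=[89 61 28 14 1 10 0 0 0]
t=15: x=[87.0400 60.6500 29.3300 14.0700 2.5400 8.6700 0.7000 0.0000 0.0000] k=[86 59 32 13 2 9 2 0 0]
t=16: x=[84.1100 59.0000 32.5600 13.5600 3.2600 8.0200 2.3500 0.1400 0.0000] k=[84 60 31 15 2 13 7 0 0]
t=17: x=[82.3200 59.6500 31.9100 15.2100 3.6800 11.8100 6.9300 0.4900 0.0000] k=[77 57 34 10 3 15 9 0 0]
t=18: x=[75.6000 56.7900 33.9300 11.1900 4.3300 13.7400 8.7900 0.6300 0.0000] k=[77 60 32 6 9 17 13 0 0]

0.2142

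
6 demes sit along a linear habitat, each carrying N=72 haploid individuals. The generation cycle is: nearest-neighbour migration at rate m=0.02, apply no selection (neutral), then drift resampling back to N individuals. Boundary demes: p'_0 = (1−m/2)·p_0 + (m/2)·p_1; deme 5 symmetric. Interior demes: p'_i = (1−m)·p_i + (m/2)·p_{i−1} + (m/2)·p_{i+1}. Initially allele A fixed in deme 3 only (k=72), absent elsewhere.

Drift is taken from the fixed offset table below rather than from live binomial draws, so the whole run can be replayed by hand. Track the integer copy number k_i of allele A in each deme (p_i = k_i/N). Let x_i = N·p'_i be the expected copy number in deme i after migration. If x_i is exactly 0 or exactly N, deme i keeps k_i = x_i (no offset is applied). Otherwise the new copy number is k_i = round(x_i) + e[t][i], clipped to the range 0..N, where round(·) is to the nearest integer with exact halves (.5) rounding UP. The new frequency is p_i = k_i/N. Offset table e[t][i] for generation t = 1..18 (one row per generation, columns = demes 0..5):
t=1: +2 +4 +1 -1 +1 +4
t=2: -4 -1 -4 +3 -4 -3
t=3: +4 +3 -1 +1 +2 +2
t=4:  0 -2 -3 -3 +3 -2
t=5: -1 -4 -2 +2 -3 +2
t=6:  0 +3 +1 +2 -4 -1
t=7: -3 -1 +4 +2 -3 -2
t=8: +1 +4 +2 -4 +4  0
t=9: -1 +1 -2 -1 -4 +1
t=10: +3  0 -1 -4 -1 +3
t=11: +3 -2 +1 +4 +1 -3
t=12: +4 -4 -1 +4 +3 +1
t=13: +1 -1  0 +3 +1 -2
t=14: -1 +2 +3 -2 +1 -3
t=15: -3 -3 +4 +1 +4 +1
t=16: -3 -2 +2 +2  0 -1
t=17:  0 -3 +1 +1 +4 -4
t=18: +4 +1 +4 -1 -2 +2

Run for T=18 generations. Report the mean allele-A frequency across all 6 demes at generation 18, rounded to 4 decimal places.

t=0: k=[0 0 0 72 0 0]
t=1: x=[0.0000 0.0000 0.7200 70.5600 0.7200 0.0000] k=[0 0 2 70 2 0]
t=2: x=[0.0000 0.0200 2.6600 68.6400 2.6600 0.0200] k=[0 0 0 72 0 0]
t=3: x=[0.0000 0.0000 0.7200 70.5600 0.7200 0.0000] k=[0 0 0 72 3 0]
t=4: x=[0.0000 0.0000 0.7200 70.5900 3.6600 0.0300] k=[0 0 0 68 7 0]
t=5: x=[0.0000 0.0000 0.6800 66.7100 7.5400 0.0700] k=[0 0 0 69 5 2]
t=6: x=[0.0000 0.0000 0.6900 67.6700 5.6100 2.0300] k=[0 0 2 70 2 1]
t=7: x=[0.0000 0.0200 2.6600 68.6400 2.6700 1.0100] k=[0 0 7 71 0 0]
t=8: x=[0.0000 0.0700 7.5700 69.6500 0.7100 0.0000] k=[0 4 10 66 5 0]
t=9: x=[0.0400 4.0200 10.5000 64.8300 5.5600 0.0500] k=[0 5 9 64 2 1]
t=10: x=[0.0500 4.9900 9.5100 62.8300 2.6100 1.0100] k=[3 5 9 59 2 4]
t=11: x=[3.0200 5.0200 9.4600 57.9300 2.5900 3.9800] k=[6 3 10 62 4 1]
t=12: x=[5.9700 3.1000 10.4500 60.9000 4.5500 1.0300] k=[10 0 9 65 8 2]
t=13: x=[9.9000 0.1900 9.4700 63.8700 8.5100 2.0600] k=[11 0 9 67 10 0]
t=14: x=[10.8900 0.2000 9.4900 65.8500 10.4700 0.1000] k=[10 2 12 64 11 0]
t=15: x=[9.9200 2.1800 12.4200 62.9500 11.4200 0.1100] k=[7 0 16 64 15 1]
t=16: x=[6.9300 0.2300 16.3200 63.0300 15.3500 1.1400] k=[4 0 18 65 15 0]
t=17: x=[3.9600 0.2200 18.2900 64.0300 15.3500 0.1500] k=[4 0 19 65 19 0]
t=18: x=[3.9600 0.2300 19.2700 64.0800 19.2700 0.1900] k=[8 1 23 63 17 2]

0.2639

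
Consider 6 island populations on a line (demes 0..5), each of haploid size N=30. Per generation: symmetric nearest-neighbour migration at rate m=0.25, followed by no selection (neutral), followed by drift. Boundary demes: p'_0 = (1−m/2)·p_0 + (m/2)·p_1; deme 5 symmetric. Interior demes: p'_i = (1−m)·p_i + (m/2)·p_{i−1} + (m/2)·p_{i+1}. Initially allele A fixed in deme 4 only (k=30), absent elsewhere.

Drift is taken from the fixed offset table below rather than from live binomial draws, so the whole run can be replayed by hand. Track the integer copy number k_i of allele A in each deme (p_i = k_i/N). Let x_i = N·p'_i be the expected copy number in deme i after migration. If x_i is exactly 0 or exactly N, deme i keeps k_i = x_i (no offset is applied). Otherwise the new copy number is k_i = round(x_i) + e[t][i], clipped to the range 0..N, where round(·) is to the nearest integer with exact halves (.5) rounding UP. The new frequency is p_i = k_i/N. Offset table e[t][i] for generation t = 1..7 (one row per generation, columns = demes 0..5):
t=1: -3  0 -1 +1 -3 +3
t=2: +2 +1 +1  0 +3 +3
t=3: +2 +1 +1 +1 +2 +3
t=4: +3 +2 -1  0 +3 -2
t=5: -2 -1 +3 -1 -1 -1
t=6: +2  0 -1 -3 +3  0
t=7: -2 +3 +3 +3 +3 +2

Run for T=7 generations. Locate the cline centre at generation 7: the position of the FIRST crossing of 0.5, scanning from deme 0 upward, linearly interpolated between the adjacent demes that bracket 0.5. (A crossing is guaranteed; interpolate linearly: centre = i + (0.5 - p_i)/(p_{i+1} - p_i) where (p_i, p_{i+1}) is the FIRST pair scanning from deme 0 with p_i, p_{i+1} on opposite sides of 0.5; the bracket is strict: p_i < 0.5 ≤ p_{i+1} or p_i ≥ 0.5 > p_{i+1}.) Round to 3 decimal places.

3.444

t=0: k=[0 0 0 0 30 0]
t=1: x=[0.0000 0.0000 0.0000 3.7500 22.5000 3.7500] k=[0 0 0 5 20 7]
t=2: x=[0.0000 0.0000 0.6250 6.2500 16.5000 8.6250] k=[0 0 2 6 20 12]
t=3: x=[0.0000 0.2500 2.2500 7.2500 17.2500 13.0000] k=[0 1 3 8 19 16]
t=4: x=[0.1250 1.1250 3.3750 8.7500 17.2500 16.3750] k=[3 3 2 9 20 14]
t=5: x=[3.0000 2.8750 3.0000 9.5000 17.8750 14.7500] k=[1 2 6 9 17 14]
t=6: x=[1.1250 2.3750 5.8750 9.6250 15.6250 14.3750] k=[3 2 5 7 19 14]
t=7: x=[2.8750 2.5000 4.8750 8.2500 16.8750 14.6250] k=[1 6 8 11 20 17]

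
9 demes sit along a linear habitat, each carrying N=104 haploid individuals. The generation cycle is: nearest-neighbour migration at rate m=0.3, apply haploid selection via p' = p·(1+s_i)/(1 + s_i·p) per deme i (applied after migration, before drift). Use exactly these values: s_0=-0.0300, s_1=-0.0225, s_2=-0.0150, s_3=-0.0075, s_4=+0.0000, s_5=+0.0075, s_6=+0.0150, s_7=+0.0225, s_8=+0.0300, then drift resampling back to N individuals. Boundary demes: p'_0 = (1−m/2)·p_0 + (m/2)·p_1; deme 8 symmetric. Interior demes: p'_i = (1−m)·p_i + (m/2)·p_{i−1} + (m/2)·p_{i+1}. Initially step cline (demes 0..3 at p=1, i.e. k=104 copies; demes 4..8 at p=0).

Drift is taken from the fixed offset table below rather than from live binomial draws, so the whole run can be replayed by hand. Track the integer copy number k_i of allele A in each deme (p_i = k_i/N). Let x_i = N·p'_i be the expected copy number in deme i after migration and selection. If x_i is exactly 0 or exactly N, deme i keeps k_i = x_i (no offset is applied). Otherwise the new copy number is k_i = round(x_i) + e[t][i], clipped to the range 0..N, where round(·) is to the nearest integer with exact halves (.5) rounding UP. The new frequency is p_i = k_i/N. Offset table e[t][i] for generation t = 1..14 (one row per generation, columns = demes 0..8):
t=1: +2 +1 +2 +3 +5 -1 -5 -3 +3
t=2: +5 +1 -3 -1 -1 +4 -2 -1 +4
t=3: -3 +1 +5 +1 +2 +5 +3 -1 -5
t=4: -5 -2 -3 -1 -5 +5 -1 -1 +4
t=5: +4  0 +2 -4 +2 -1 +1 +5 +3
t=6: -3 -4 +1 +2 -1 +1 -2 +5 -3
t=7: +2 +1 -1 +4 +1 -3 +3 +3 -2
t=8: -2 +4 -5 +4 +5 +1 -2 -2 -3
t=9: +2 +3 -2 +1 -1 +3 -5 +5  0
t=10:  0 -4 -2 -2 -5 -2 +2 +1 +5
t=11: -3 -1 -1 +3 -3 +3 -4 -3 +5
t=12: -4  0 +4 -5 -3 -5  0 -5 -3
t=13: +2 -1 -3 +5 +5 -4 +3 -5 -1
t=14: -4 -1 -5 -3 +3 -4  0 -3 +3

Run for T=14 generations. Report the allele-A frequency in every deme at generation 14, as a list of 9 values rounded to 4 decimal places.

[0.8462, 0.8269, 0.6827, 0.5769, 0.4519, 0.1923, 0.1538, 0.0192, 0.1058]

t=0: k=[104 104 104 104 0 0 0 0 0]
t=1: x=[104.0000 104.0000 104.0000 88.2999 15.6000 0.0000 0.0000 0.0000 0.0000] k=[104 104 104 91 21 0 0 0 0]
t=2: x=[104.0000 104.0000 102.0209 82.3211 28.3500 3.1729 0.0000 0.0000 0.0000] k=[104 104 99 81 27 7 0 0 0]
t=3: x=[104.0000 103.2329 96.9513 75.4443 32.1000 9.0113 1.0656 0.0000 0.0000] k=[104 104 102 76 34 14 4 0 0]
t=4: x=[104.0000 103.6931 98.3194 73.4378 37.3000 15.5988 4.9700 0.6134 0.0000] k=[104 102 95 72 32 21 4 0 0]
t=5: x=[103.6907 101.1884 92.4457 69.2761 36.3500 20.2214 6.0341 0.6134 0.0000] k=[104 101 94 65 38 19 7 6 0]
t=6: x=[103.5361 100.3201 90.5237 65.1169 39.2000 20.1712 8.7688 5.3620 0.9268] k=[101 96 92 67 38 21 7 10 0]
t=7: x=[100.1383 95.9832 88.6533 66.2191 39.8000 21.5775 9.6799 8.2168 1.5443] k=[102 97 88 70 41 19 13 11 0]
t=8: x=[101.1673 96.2381 86.4304 68.1734 42.0500 21.5273 13.7770 9.8466 1.6987] k=[99 100 81 72 47 23 12 8 0]
t=9: x=[99.0072 96.8500 82.2411 69.4265 47.1500 25.0920 13.2209 7.5544 1.2356] k=[101 100 80 70 46 28 8 13 1]
t=10: x=[100.7556 97.0029 81.2324 67.7224 46.9000 27.8521 11.9061 10.6610 2.8817] k=[101 93 79 66 42 26 14 12 8]
t=11: x=[99.6755 91.8581 78.8630 64.1651 43.2000 26.7482 15.6974 11.9330 8.8361] k=[97 91 78 67 40 30 12 9 14]
t=12: x=[95.8748 89.6712 78.0064 64.4156 42.5500 28.9559 14.4341 10.4065 13.5955] k=[92 90 82 59 40 24 14 5 11]
t=13: x=[91.3658 88.8071 79.4678 59.4083 40.4500 25.0418 14.3330 7.4015 10.3728] k=[93 88 76 64 45 21 17 2 9]
t=14: x=[91.9288 86.6231 75.6897 62.7628 44.2500 24.1382 15.5458 5.4130 8.1698] k=[88 86 71 60 47 20 16 2 11]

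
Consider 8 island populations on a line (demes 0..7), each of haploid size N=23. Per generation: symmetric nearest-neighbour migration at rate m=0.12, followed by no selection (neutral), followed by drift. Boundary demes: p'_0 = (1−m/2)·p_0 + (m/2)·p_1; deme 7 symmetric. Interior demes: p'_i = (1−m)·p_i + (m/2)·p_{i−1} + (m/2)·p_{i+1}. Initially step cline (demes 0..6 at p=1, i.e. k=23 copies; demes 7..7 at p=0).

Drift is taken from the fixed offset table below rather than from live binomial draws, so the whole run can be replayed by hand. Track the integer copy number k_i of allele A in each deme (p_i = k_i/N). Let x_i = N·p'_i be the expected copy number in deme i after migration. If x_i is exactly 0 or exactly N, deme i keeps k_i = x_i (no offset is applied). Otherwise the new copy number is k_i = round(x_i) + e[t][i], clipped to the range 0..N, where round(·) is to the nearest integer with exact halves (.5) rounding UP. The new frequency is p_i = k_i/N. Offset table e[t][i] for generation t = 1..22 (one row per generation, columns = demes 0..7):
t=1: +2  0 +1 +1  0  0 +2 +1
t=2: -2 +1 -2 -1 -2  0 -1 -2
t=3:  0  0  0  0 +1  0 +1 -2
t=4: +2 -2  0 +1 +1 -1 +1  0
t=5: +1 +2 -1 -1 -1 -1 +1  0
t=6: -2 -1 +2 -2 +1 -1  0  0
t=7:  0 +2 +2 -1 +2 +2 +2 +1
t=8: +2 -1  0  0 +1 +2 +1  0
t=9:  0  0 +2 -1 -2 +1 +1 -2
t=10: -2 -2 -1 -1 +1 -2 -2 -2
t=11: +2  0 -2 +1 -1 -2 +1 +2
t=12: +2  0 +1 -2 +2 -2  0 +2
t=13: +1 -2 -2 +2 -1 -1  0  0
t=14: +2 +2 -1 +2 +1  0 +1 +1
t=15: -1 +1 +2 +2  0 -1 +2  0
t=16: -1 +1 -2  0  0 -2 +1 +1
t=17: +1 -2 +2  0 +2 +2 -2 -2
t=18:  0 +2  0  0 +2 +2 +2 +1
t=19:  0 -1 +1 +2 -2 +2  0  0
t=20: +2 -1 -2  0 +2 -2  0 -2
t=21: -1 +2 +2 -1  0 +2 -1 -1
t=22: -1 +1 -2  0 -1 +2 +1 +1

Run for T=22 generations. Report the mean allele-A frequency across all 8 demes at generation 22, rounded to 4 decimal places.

t=0: k=[23 23 23 23 23 23 23 0]
t=1: x=[23.0000 23.0000 23.0000 23.0000 23.0000 23.0000 21.6200 1.3800] k=[23 23 23 23 23 23 23 2]
t=2: x=[23.0000 23.0000 23.0000 23.0000 23.0000 23.0000 21.7400 3.2600] k=[23 23 23 23 23 23 21 1]
t=3: x=[23.0000 23.0000 23.0000 23.0000 23.0000 22.8800 19.9200 2.2000] k=[23 23 23 23 23 23 21 0]
t=4: x=[23.0000 23.0000 23.0000 23.0000 23.0000 22.8800 19.8600 1.2600] k=[23 23 23 23 23 22 21 1]
t=5: x=[23.0000 23.0000 23.0000 23.0000 22.9400 22.0000 19.8600 2.2000] k=[23 23 23 23 22 21 21 2]
t=6: x=[23.0000 23.0000 23.0000 22.9400 22.0000 21.0600 19.8600 3.1400] k=[23 23 23 21 23 20 20 3]
t=7: x=[23.0000 23.0000 22.8800 21.2400 22.7000 20.1800 18.9800 4.0200] k=[23 23 23 20 23 22 21 5]
t=8: x=[23.0000 23.0000 22.8200 20.3600 22.7600 22.0000 20.1000 5.9600] k=[23 23 23 20 23 23 21 6]
t=9: x=[23.0000 23.0000 22.8200 20.3600 22.8200 22.8800 20.2200 6.9000] k=[23 23 23 19 21 23 21 5]
t=10: x=[23.0000 23.0000 22.7600 19.3600 21.0000 22.7600 20.1600 5.9600] k=[23 23 22 18 22 21 18 4]
t=11: x=[23.0000 22.9400 21.8200 18.4800 21.7000 20.8800 17.3400 4.8400] k=[23 23 20 19 21 19 18 7]
t=12: x=[23.0000 22.8200 20.1200 19.1800 20.7600 19.0600 17.4000 7.6600] k=[23 23 21 17 23 17 17 10]
t=13: x=[23.0000 22.8800 20.8800 17.6000 22.2800 17.3600 16.5800 10.4200] k=[23 21 19 20 21 16 17 10]
t=14: x=[22.8800 21.0000 19.1800 20.0000 20.6400 16.3600 16.5200 10.4200] k=[23 23 18 22 22 16 18 11]
t=15: x=[23.0000 22.7000 18.5400 21.7600 21.6400 16.4800 17.4600 11.4200] k=[23 23 21 23 22 15 19 11]
t=16: x=[23.0000 22.8800 21.2400 22.8200 21.6400 15.6600 18.2800 11.4800] k=[23 23 19 23 22 14 19 12]
t=17: x=[23.0000 22.7600 19.4800 22.7000 21.5800 14.7800 18.2800 12.4200] k=[23 21 21 23 23 17 16 10]
t=18: x=[22.8800 21.1200 21.1200 22.8800 22.6400 17.3000 15.7000 10.3600] k=[23 23 21 23 23 19 18 11]
t=19: x=[23.0000 22.8800 21.2400 22.8800 22.7600 19.1800 17.6400 11.4200] k=[23 22 22 23 21 21 18 11]
t=20: x=[22.9400 22.0600 22.0600 22.8200 21.1200 20.8200 17.7600 11.4200] k=[23 21 20 23 23 19 18 9]
t=21: x=[22.8800 21.0600 20.2400 22.8200 22.7600 19.1800 17.5200 9.5400] k=[22 23 22 22 23 21 17 9]
t=22: x=[22.0600 22.8800 22.0600 22.0600 22.8200 20.8800 16.7600 9.4800] k=[21 23 20 22 22 23 18 10]

0.8641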